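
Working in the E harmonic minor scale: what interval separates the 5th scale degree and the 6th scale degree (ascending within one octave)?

minor second

E harmonic minor: E F# G A B C D#.
That puts B below C.
From B to C: 1 semitone over a second = minor.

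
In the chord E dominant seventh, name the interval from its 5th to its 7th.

minor third

E7: E G# B D.
That puts B below D.
From B to D: 3 semitones over a third = minor.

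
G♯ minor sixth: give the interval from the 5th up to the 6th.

G♯min6 (G♯ minor sixth): G♯, B, D♯, E♯.
The 5th is D♯ and the 6th is E♯.
From D♯ to E♯ is 2 semitones, exactly the major second.

major second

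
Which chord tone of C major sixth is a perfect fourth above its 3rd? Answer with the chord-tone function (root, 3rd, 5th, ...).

The chord tones of C6 (C major sixth) are C–E–G–A.
The 3rd is E. A perfect fourth above E is A.
A is the chord's 6th.

6th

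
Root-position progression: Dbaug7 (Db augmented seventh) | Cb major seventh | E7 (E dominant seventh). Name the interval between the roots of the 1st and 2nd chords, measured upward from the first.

minor 7th

The roots are Db and Cb.
7 letter names make it a seventh; at 10 semitones (a half step narrower than major) the quality is minor.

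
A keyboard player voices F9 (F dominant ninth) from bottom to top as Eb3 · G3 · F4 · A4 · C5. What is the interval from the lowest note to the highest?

The outer voices are Eb3 and C5.
Counting 13 letters and 21 half steps from Eb gives a major thirteenth.

M13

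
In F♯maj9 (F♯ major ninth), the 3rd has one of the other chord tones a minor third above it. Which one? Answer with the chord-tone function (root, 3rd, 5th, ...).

5th

F♯maj9: F♯-A♯-C♯-E♯-G♯.
The 3rd is A♯. A minor third above A♯ is C♯.
C♯ is the chord's 5th.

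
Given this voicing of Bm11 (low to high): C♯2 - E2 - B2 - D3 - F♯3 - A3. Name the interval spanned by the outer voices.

The outer voices are C♯2 and A3.
13 letter names make it a thirteenth; at 20 semitones (a half step narrower than major) the quality is minor.

minor thirteenth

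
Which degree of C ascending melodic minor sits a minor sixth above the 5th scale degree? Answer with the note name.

Eb

The scale is C D Eb F G A B.
The 5th scale degree is G; a minor sixth above that is Eb — scale degree 3.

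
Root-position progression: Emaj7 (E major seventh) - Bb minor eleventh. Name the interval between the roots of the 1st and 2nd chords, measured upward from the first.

The roots are E and Bb.
From E to Bb: 6 semitones over a fifth = diminished.

diminished fifth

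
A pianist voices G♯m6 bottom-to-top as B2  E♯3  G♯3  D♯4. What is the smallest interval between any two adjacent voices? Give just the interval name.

m3

Adjacent intervals: B2→E♯3 = augmented fourth; E♯3→G♯3 = minor third; G♯3→D♯4 = perfect fifth.
The smallest is E♯3 to G♯3, a minor third (3 semitones).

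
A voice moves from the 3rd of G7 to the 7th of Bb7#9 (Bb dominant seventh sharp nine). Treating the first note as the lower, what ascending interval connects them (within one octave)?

diminished seventh

The 3rd of G7 is B; the 7th of Bb7#9 (Bb dominant seventh sharp nine) is Ab.
B up to Ab is 9 semitones, a whole step narrower than a major seventh, so the interval is diminished.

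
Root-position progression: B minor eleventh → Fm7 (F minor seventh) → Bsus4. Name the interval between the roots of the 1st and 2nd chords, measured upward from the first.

The roots are B and F.
B up to F is 6 semitones, a half step narrower than a perfect fifth, so the interval is diminished.

diminished fifth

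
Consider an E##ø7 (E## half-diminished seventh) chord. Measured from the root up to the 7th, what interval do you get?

E## half-diminished seventh: E##–G##–B#–D##.
Root = E##; 7th = D##.
From E## to D##: 10 semitones over a seventh = minor.

m7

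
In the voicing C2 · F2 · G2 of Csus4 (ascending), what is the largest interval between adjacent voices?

perfect fourth

Adjacent intervals: C2→F2 = perfect fourth; F2→G2 = major second.
The largest is C2 to F2, a perfect fourth (5 semitones).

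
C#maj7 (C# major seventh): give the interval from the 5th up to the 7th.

major third

C#Δ7: C#–E#–G#–B#.
The 5th is G# and the 7th is B#.
From G# to B# is 4 semitones, exactly the major third.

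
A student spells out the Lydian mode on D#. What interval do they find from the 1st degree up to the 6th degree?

The scale runs D# E# F## G## A# B# C##.
So we need the interval from D# up to B#.
From D# to B# is 9 semitones, exactly the major sixth.

major sixth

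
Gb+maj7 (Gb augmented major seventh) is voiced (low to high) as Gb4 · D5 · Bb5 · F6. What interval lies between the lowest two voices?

augmented fifth

Those voices are Gb4 and D5.
5 letter names make it a fifth; at 8 semitones (a half step wider than perfect) the quality is augmented.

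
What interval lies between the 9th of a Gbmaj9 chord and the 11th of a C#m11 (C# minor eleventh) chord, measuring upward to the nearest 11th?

A6

The 9th of Gbmaj9 is Ab; the 11th of C#m11 (C# minor eleventh) is F#.
6 letter names make it a sixth; at 10 semitones (a half step wider than major) the quality is augmented.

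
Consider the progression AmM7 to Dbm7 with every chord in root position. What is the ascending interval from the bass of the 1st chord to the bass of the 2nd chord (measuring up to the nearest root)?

diminished fourth

The roots are A and Db.
A up to Db is 4 semitones, a half step narrower than a perfect fourth, so the interval is diminished.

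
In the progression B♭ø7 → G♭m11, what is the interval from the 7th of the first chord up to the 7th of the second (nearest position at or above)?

minor 6th

B♭ø7 has A♭ as its 7th, and G♭m11 has F♭ as its 7th.
From A♭ to F♭: 8 semitones over a sixth = minor.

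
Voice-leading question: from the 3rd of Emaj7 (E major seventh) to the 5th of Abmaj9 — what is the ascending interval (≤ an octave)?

The 3rd of Emaj7 (E major seventh) is G#; the 5th of Abmaj9 is Eb.
6 letter names make it a sixth; at 7 semitones (a whole step narrower than major) the quality is diminished.

diminished sixth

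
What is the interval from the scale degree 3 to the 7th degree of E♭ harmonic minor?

augmented fifth

Spelling E♭ harmonic minor: E♭ F G♭ A♭ B♭ C♭ D.
Scale degree 3 = G♭; 7th degree = D.
G♭ up to D is 8 semitones, a half step wider than a perfect fifth, so the interval is augmented.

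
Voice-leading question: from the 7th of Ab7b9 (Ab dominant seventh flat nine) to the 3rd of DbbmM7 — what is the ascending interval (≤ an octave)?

d7

Ab7b9 (Ab dominant seventh flat nine) has Gb as its 7th, and DbbmM7 has Fbb as its 3rd.
7 letter names make it a seventh; at 9 semitones (a whole step narrower than major) the quality is diminished.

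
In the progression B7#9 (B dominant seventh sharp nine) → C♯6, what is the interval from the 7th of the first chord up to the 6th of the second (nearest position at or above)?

B7#9 (B dominant seventh sharp nine) has A as its 7th, and C♯6 has A♯ as its 6th.
1 letter names make it a unison; at 1 semitone (a half step wider than perfect) the quality is augmented.

augmented unison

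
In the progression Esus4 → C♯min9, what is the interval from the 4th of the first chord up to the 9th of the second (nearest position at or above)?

augmented fourth

The 4th of Esus4 is A; the 9th of C♯min9 is D♯.
4 letter names make it a fourth; at 6 semitones (a half step wider than perfect) the quality is augmented.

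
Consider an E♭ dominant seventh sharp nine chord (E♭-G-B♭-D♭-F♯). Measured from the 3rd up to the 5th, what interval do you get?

3rd = G; 5th = B♭.
From G to B♭: 3 semitones over a third = minor.

minor third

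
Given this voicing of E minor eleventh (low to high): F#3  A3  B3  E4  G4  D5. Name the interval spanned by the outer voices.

minor thirteenth

The outer voices are F#3 and D5.
13 letter names make it a thirteenth; at 20 semitones (a half step narrower than major) the quality is minor.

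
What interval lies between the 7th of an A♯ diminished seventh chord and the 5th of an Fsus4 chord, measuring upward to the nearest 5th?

perfect 4th

The 7th of A♯ diminished seventh is G; the 5th of Fsus4 is C.
Counting 4 letters and 5 half steps from G gives a perfect fourth.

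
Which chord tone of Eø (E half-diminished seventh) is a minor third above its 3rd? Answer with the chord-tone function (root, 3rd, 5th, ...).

5th

The chord tones of Eø (E half-diminished seventh) are E, G, Bb, D.
The 3rd is G. A minor third above G is Bb.
Bb is the chord's 5th.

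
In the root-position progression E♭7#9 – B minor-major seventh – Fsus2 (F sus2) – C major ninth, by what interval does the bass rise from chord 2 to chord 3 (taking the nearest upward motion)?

d5

The roots are B and F.
B up to F is 6 semitones, a half step narrower than a perfect fifth, so the interval is diminished.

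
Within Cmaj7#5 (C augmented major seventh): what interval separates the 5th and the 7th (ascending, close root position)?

m3

The chord tones of Cmaj7#5 are C, E, G#, B.
The 5th is G# and the 7th is B.
G# up to B is 3 semitones, a half step narrower than a major third, so the interval is minor.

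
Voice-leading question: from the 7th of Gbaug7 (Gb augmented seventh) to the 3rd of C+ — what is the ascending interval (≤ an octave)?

Gbaug7 (Gb augmented seventh) has Fb as its 7th, and C+ has E as its 3rd.
From Fb to E: 12 semitones over a seventh = augmented.

augmented 7th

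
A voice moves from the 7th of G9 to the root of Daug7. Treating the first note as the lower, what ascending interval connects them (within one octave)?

M6

G9 has F as its 7th, and Daug7 has D as its root.
From F to D is 9 semitones, exactly the major sixth.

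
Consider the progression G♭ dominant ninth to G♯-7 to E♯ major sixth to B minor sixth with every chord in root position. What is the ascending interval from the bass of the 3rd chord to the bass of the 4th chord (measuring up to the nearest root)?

The roots are E♯ and B.
5 letter names make it a fifth; at 6 semitones (a half step narrower than perfect) the quality is diminished.

diminished 5th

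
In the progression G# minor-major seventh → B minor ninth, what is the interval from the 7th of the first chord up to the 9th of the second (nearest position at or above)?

diminished fifth

G# minor-major seventh has F## as its 7th, and B minor ninth has C# as its 9th.
5 letter names make it a fifth; at 6 semitones (a half step narrower than perfect) the quality is diminished.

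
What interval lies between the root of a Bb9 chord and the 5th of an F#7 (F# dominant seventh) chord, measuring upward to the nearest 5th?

augmented second

Bb9 has Bb as its root, and F#7 (F# dominant seventh) has C# as its 5th.
From Bb to C#: 3 semitones over a second = augmented.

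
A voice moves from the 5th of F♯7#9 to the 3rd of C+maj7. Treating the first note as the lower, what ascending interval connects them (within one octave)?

F♯7#9 has C♯ as its 5th, and C+maj7 has E as its 3rd.
3 letter names make it a third; at 3 semitones (a half step narrower than major) the quality is minor.

minor third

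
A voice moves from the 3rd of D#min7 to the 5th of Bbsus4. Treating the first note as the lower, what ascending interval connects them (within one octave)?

D#min7 has F# as its 3rd, and Bbsus4 has F as its 5th.
8 letter names make it an octave; at 11 semitones (a half step narrower than perfect) the quality is diminished.

diminished 8th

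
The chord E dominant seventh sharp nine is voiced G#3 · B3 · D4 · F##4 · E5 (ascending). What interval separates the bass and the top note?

minor 13th

The outer voices are G#3 and E5.
G# up to E is 20 semitones, a half step narrower than a major thirteenth, so the interval is minor.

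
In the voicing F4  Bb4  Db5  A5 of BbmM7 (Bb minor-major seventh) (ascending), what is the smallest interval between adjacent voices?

Adjacent intervals: F4→Bb4 = perfect fourth; Bb4→Db5 = minor third; Db5→A5 = augmented fifth.
The smallest is Bb4 to Db5, a minor third (3 semitones).

m3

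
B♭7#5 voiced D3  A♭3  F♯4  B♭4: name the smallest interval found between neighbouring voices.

Adjacent intervals: D3→A♭3 = diminished fifth; A♭3→F♯4 = augmented sixth; F♯4→B♭4 = diminished fourth.
The smallest is F♯4 to B♭4, a diminished fourth (4 semitones).

diminished fourth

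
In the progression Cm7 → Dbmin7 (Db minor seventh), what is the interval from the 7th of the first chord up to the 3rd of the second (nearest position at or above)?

diminished 5th

Cm7 has Bb as its 7th, and Dbmin7 (Db minor seventh) has Fb as its 3rd.
5 letter names make it a fifth; at 6 semitones (a half step narrower than perfect) the quality is diminished.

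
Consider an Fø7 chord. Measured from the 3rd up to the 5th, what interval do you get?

Fø7 (F half-diminished seventh): F, Ab, Cb, Eb.
3rd = Ab; 5th = Cb.
From Ab to Cb: 3 semitones over a third = minor.

minor third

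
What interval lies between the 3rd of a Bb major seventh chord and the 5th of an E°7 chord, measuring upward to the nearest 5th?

Bb major seventh has D as its 3rd, and E°7 has Bb as its 5th.
From D to Bb: 8 semitones over a sixth = minor.

minor sixth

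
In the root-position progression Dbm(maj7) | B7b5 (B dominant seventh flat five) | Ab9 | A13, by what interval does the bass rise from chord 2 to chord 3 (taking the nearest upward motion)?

The roots are B and Ab.
From B to Ab: 9 semitones over a seventh = diminished.

diminished seventh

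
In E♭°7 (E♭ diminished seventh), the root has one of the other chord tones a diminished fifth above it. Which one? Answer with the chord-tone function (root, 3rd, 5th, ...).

E♭dim7 (E♭ diminished seventh): E♭–G♭–B𝄫–D𝄫.
The root is E♭. A diminished fifth above E♭ is B𝄫.
B𝄫 is the chord's 5th.

5th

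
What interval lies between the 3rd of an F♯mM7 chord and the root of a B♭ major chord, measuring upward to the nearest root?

minor second

F♯mM7 has A as its 3rd, and B♭ major has B♭ as its root.
From A to B♭: 1 semitone over a second = minor.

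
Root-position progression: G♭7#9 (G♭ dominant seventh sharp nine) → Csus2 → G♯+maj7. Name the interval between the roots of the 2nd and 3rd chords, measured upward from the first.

The roots are C and G♯.
C up to G♯ is 8 semitones, a half step wider than a perfect fifth, so the interval is augmented.

augmented fifth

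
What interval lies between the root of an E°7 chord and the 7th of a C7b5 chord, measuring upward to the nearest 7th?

diminished fifth

The root of E°7 is E; the 7th of C7b5 is Bb.
From E to Bb: 6 semitones over a fifth = diminished.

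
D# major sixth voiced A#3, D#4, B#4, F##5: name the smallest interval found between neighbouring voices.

perfect 4th

Adjacent intervals: A#3→D#4 = perfect fourth; D#4→B#4 = major sixth; B#4→F##5 = perfect fifth.
The smallest is A#3 to D#4, a perfect fourth (5 semitones).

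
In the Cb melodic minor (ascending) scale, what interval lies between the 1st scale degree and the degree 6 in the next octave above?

The scale runs Cb Db Ebb Fb Gb Ab Bb.
1st scale degree = Cb; scale degree 6 (up an octave) = Ab.
Counting 13 letters and 21 half steps from Cb gives a major thirteenth.

M13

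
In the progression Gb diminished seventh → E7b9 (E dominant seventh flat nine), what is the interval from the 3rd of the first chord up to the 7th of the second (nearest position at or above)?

augmented third

The 3rd of Gb diminished seventh is Bbb; the 7th of E7b9 (E dominant seventh flat nine) is D.
From Bbb to D: 5 semitones over a third = augmented.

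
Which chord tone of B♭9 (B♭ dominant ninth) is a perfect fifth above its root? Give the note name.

Spelling the chord: B♭–D–F–A♭–C.
The root is B♭. A perfect fifth above B♭ is F.
F is the chord's 5th.

F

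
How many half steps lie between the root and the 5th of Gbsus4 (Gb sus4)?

7

The chord tones of Gbsus4 are Gb Cb Db.
Gb to Db is a perfect fifth: 7 semitones.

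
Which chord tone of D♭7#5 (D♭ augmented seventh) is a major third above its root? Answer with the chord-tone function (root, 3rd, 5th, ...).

3rd

The chord tones of D♭aug7 (D♭ augmented seventh) are D♭, F, A, C♭.
The root is D♭. A major third above D♭ is F.
F is the chord's 3rd.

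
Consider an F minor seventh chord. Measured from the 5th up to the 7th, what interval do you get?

minor 3rd

Fm7: F, A♭, C, E♭.
That puts C below E♭.
C up to E♭ is 3 semitones, a half step narrower than a major third, so the interval is minor.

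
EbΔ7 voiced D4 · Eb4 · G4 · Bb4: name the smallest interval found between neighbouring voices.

minor second

Adjacent intervals: D4→Eb4 = minor second; Eb4→G4 = major third; G4→Bb4 = minor third.
The smallest is D4 to Eb4, a minor second (1 semitone).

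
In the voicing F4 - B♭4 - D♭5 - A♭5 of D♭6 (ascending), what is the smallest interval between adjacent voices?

minor 3rd

Adjacent intervals: F4→B♭4 = perfect fourth; B♭4→D♭5 = minor third; D♭5→A♭5 = perfect fifth.
The smallest is B♭4 to D♭5, a minor third (3 semitones).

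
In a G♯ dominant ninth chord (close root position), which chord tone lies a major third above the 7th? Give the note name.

A#

G♯9: G♯-B♯-D♯-F♯-A♯.
The 7th is F♯. A major third above F♯ is A♯.
A♯ is the chord's 9th.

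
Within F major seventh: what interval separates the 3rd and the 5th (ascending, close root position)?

minor third

Spelling the chord: F A C E.
That puts A below C.
A up to C is 3 semitones, a half step narrower than a major third, so the interval is minor.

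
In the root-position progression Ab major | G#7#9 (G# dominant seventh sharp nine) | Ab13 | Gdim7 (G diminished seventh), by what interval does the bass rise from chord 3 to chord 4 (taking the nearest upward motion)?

The roots are Ab and G.
From Ab to G is 11 semitones, exactly the major seventh.

major seventh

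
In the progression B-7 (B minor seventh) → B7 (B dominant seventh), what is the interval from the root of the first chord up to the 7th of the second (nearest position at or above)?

The root of B-7 (B minor seventh) is B; the 7th of B7 (B dominant seventh) is A.
From B to A: 10 semitones over a seventh = minor.

minor 7th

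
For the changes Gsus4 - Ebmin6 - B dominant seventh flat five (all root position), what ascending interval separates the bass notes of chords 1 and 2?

The roots are G and Eb.
From G to Eb: 8 semitones over a sixth = minor.

minor sixth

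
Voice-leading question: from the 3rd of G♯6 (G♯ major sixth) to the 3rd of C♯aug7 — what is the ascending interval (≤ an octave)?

P4

The 3rd of G♯6 (G♯ major sixth) is B♯; the 3rd of C♯aug7 is E♯.
Counting 4 letters and 5 half steps from B♯ gives a perfect fourth.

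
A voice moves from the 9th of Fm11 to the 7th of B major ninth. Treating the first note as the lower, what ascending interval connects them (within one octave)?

augmented second

The 9th of Fm11 is G; the 7th of B major ninth is A#.
2 letter names make it a second; at 3 semitones (a half step wider than major) the quality is augmented.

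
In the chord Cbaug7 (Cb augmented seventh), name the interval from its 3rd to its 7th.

diminished fifth

Cb augmented seventh: Cb-Eb-G-Bbb.
The 3rd is Eb and the 7th is Bbb.
Eb up to Bbb is 6 semitones, a half step narrower than a perfect fifth, so the interval is diminished.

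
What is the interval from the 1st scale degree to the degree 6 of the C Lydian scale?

major sixth

The scale runs C D E F♯ G A B.
The 1st scale degree is C and the 6th degree is A.
From C to A is 9 semitones, exactly the major sixth.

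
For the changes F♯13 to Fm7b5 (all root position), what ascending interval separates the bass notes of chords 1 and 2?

The roots are F♯ and F.
From F♯ to F: 11 semitones over an octave = diminished.

diminished octave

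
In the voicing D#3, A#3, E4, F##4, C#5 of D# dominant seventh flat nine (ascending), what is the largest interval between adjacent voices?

perfect 5th

Adjacent intervals: D#3→A#3 = perfect fifth; A#3→E4 = diminished fifth; E4→F##4 = augmented second; F##4→C#5 = diminished fifth.
The largest is D#3 to A#3, a perfect fifth (7 semitones).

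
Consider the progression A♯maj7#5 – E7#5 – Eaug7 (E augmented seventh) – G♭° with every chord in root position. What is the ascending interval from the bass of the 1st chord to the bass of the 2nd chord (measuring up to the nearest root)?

The roots are A♯ and E.
A♯ up to E is 6 semitones, a half step narrower than a perfect fifth, so the interval is diminished.

diminished fifth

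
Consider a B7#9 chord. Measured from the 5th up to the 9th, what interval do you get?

B7#9 (B dominant seventh sharp nine): B D# F# A C##.
The 5th is F# and the 9th is C##.
5 letter names make it a fifth; at 8 semitones (a half step wider than perfect) the quality is augmented.

A5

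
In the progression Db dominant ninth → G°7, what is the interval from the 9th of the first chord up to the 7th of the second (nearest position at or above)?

m2

The 9th of Db dominant ninth is Eb; the 7th of G°7 is Fb.
2 letter names make it a second; at 1 semitone (a half step narrower than major) the quality is minor.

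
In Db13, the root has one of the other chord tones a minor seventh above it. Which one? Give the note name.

Spelling the chord: Db F Ab Cb Eb Bb.
The root is Db. A minor seventh above Db is Cb.
Cb is the chord's 7th.

Cb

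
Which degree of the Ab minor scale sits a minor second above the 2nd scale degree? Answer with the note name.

Cb

The scale is Ab Bb Cb Db Eb Fb Gb.
The 2nd scale degree is Bb; a minor second above that is Cb — scale degree 3.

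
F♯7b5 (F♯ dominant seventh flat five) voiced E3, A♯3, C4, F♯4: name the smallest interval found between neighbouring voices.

Adjacent intervals: E3→A♯3 = augmented fourth; A♯3→C4 = diminished third; C4→F♯4 = augmented fourth.
The smallest is A♯3 to C4, a diminished third (2 semitones).

d3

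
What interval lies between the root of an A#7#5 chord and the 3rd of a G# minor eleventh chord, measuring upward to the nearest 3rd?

minor 2nd

The root of A#7#5 is A#; the 3rd of G# minor eleventh is B.
A# up to B is 1 semitone, a half step narrower than a major second, so the interval is minor.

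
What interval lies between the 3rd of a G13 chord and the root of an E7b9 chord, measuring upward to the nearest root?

G13 has B as its 3rd, and E7b9 has E as its root.
Counting 4 letters and 5 half steps from B gives a perfect fourth.

perfect fourth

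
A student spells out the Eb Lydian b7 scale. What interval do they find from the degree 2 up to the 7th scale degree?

minor sixth

The scale runs Eb F G A Bb C Db.
So we need the interval from F up to Db.
From F to Db: 8 semitones over a sixth = minor.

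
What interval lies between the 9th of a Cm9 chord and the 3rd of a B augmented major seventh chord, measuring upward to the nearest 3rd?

Cm9 has D as its 9th, and B augmented major seventh has D♯ as its 3rd.
D up to D♯ is 1 semitone, a half step wider than a perfect unison, so the interval is augmented.

augmented unison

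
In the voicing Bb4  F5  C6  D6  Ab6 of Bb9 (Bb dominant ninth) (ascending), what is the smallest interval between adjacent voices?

Adjacent intervals: Bb4→F5 = perfect fifth; F5→C6 = perfect fifth; C6→D6 = major second; D6→Ab6 = diminished fifth.
The smallest is C6 to D6, a major second (2 semitones).

major 2nd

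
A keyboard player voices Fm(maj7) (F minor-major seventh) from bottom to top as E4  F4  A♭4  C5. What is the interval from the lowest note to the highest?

The outer voices are E4 and C5.
E up to C is 8 semitones, a half step narrower than a major sixth, so the interval is minor.

minor sixth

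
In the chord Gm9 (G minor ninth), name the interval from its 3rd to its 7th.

Gm9 (G minor ninth) is spelled G-Bb-D-F-A.
The 3rd is Bb and the 7th is F.
Counting 5 letters and 7 half steps from Bb gives a perfect fifth.

perfect fifth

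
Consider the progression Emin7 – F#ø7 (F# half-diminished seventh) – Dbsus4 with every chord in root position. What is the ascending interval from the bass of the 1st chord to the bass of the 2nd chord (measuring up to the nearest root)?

major 2nd

The roots are E and F#.
From E to F# is 2 semitones, exactly the major second.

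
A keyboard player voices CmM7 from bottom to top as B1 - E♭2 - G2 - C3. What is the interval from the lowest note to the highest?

minor ninth

The outer voices are B1 and C3.
9 letter names make it a ninth; at 13 semitones (a half step narrower than major) the quality is minor.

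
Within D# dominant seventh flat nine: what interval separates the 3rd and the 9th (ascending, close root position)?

diminished seventh

Spelling the chord: D#, F##, A#, C#, E.
That puts F## below E.
From F## to E: 9 semitones over a seventh = diminished.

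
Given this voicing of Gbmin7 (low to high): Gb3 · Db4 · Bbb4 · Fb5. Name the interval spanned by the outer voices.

minor 14th

The outer voices are Gb3 and Fb5.
From Gb to Fb: 22 semitones over a fourteenth = minor.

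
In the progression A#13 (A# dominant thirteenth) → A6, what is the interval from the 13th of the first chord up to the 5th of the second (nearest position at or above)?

diminished seventh

The 13th of A#13 (A# dominant thirteenth) is F##; the 5th of A6 is E.
7 letter names make it a seventh; at 9 semitones (a whole step narrower than major) the quality is diminished.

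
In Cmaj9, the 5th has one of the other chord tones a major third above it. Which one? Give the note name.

Cmaj9 (C major ninth) is spelled C, E, G, B, D.
The 5th is G. A major third above G is B.
B is the chord's 7th.

B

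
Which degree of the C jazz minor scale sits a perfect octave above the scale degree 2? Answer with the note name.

The scale is C D E♭ F G A B.
The scale degree 2 is D; a perfect octave above that is D — scale degree 2.

D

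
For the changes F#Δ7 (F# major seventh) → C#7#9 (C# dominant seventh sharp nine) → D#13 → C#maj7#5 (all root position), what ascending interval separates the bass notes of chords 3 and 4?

minor 7th

The roots are D# and C#.
From D# to C#: 10 semitones over a seventh = minor.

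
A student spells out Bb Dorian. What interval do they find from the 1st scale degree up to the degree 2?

Spelling Bb Dorian: Bb C Db Eb F G Ab.
The 1st scale degree is Bb and the degree 2 is C.
Bb up to C spans 2 letter names and 2 semitones — a major second.

major second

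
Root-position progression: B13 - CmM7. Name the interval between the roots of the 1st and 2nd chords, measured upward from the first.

The roots are B and C.
2 letter names make it a second; at 1 semitone (a half step narrower than major) the quality is minor.

minor second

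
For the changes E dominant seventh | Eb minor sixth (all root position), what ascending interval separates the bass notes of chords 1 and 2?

d8

The roots are E and Eb.
8 letter names make it an octave; at 11 semitones (a half step narrower than perfect) the quality is diminished.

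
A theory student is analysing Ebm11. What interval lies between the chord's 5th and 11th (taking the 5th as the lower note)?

Ebm11: Eb–Gb–Bb–Db–F–Ab.
The 5th is Bb and the 11th is Ab.
From Bb to Ab: 10 semitones over a seventh = minor.

minor seventh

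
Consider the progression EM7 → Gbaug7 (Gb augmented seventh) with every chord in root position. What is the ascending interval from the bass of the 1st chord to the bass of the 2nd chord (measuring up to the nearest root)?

The roots are E and Gb.
E up to Gb is 2 semitones, a whole step narrower than a major third, so the interval is diminished.

d3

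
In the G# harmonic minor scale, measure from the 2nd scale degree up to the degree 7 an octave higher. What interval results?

Spelling the G# harmonic minor scale: G# A# B C# D# E F##.
The 2nd scale degree is A# and the scale degree 7 (up an octave) is F##.
Counting 13 letters and 21 half steps from A# gives a major thirteenth.

major 13th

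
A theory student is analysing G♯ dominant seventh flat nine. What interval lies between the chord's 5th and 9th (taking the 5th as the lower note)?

Spelling the chord: G♯ B♯ D♯ F♯ A.
5th = D♯; 9th = A.
D♯ up to A is 6 semitones, a half step narrower than a perfect fifth, so the interval is diminished.

diminished fifth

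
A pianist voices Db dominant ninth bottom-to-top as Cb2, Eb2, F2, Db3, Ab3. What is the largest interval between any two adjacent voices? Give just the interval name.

Adjacent intervals: Cb2→Eb2 = major third; Eb2→F2 = major second; F2→Db3 = minor sixth; Db3→Ab3 = perfect fifth.
The largest is F2 to Db3, a minor sixth (8 semitones).

minor sixth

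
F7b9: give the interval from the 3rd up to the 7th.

The chord tones of F7b9 (F dominant seventh flat nine) are F A C Eb Gb.
The 3rd is A and the 7th is Eb.
5 letter names make it a fifth; at 6 semitones (a half step narrower than perfect) the quality is diminished.
That tritone between 3rd and 7th is what gives the dominant seventh its pull toward resolution.

diminished fifth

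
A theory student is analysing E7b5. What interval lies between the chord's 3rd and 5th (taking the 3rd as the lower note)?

diminished third

E7b5 (E dominant seventh flat five): E, G#, Bb, D.
3rd = G#; 5th = Bb.
3 letter names make it a third; at 2 semitones (a whole step narrower than major) the quality is diminished.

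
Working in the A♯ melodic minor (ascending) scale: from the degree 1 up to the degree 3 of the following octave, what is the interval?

The scale runs A♯ B♯ C♯ D♯ E♯ F𝄪 G𝄪.
The degree 1 is A♯ and the degree 3 (up an octave) is C♯.
From A♯ to C♯: 15 semitones over a tenth = minor.

minor tenth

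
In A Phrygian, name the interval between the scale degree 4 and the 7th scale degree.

A phrygian: A B♭ C D E F G.
The scale degree 4 is D and the 7th scale degree is G.
From D to G is 5 semitones, exactly the perfect fourth.

perfect fourth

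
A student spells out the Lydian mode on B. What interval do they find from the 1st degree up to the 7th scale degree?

B lydian: B C♯ D♯ E♯ F♯ G♯ A♯.
The 1st degree is B and the degree 7 is A♯.
Counting 7 letters and 11 half steps from B gives a major seventh.

major 7th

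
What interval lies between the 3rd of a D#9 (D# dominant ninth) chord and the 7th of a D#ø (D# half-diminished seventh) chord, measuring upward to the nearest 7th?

D#9 (D# dominant ninth) has F## as its 3rd, and D#ø (D# half-diminished seventh) has C# as its 7th.
5 letter names make it a fifth; at 6 semitones (a half step narrower than perfect) the quality is diminished.

diminished fifth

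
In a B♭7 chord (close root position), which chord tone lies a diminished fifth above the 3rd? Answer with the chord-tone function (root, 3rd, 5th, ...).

B♭7 is spelled B♭, D, F, A♭.
The 3rd is D. A diminished fifth above D is A♭.
A♭ is the chord's 7th.

7th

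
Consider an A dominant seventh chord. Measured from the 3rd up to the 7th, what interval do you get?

diminished 5th

Spelling the chord: A, C#, E, G.
That puts C# below G.
5 letter names make it a fifth; at 6 semitones (a half step narrower than perfect) the quality is diminished.
That tritone between 3rd and 7th is what gives the dominant seventh its pull toward resolution.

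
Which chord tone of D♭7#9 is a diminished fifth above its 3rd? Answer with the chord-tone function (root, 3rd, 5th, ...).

7th

D♭7#9: D♭-F-A♭-C♭-E.
The 3rd is F. A diminished fifth above F is C♭.
C♭ is the chord's 7th.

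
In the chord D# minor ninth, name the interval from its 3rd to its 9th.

major 7th

The chord tones of D#min9 are D#, F#, A#, C#, E#.
3rd = F#; 9th = E#.
Counting 7 letters and 11 half steps from F# gives a major seventh.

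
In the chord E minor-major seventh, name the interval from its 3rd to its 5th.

E minor-major seventh: E G B D♯.
So we need the interval from G up to B.
G up to B spans 3 letter names and 4 semitones — a major third.

M3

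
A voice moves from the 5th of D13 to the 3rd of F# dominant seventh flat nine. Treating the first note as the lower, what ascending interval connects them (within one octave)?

D13 has A as its 5th, and F# dominant seventh flat nine has A# as its 3rd.
1 letter names make it a unison; at 1 semitone (a half step wider than perfect) the quality is augmented.

A1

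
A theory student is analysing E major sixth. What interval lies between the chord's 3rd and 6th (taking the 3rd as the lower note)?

perfect 4th

The chord tones of E major sixth are E-G#-B-C#.
That puts G# below C#.
G# up to C# spans 4 letter names and 5 semitones — a perfect fourth.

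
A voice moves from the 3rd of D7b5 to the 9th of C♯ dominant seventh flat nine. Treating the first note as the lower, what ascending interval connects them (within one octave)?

minor sixth

D7b5 has F♯ as its 3rd, and C♯ dominant seventh flat nine has D as its 9th.
6 letter names make it a sixth; at 8 semitones (a half step narrower than major) the quality is minor.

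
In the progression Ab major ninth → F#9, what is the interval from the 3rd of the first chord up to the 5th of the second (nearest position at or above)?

augmented 1st

Ab major ninth has C as its 3rd, and F#9 has C# as its 5th.
1 letter names make it a unison; at 1 semitone (a half step wider than perfect) the quality is augmented.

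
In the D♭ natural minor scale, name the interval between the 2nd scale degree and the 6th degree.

The scale runs D♭ E♭ F♭ G♭ A♭ B𝄫 C♭.
So we need the interval from E♭ up to B𝄫.
From E♭ to B𝄫: 6 semitones over a fifth = diminished.

diminished 5th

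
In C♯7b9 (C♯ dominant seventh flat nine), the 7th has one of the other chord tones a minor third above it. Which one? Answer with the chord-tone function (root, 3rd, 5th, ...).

The chord tones of C♯7b9 (C♯ dominant seventh flat nine) are C♯-E♯-G♯-B-D.
The 7th is B. A minor third above B is D.
D is the chord's 9th.

9th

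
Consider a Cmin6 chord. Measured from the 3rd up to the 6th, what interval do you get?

C minor sixth: C, Eb, G, A.
3rd = Eb; 6th = A.
Eb up to A is 6 semitones, a half step wider than a perfect fourth, so the interval is augmented.

A4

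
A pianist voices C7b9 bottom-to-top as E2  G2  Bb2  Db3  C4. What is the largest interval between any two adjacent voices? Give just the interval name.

Adjacent intervals: E2→G2 = minor third; G2→Bb2 = minor third; Bb2→Db3 = minor third; Db3→C4 = major seventh.
The largest is Db3 to C4, a major seventh (11 semitones).

major 7th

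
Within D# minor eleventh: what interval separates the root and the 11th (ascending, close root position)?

P11

Spelling the chord: D# F# A# C# E# G#.
That puts D# below G#.
Counting 11 letters and 17 half steps from D# gives a perfect eleventh.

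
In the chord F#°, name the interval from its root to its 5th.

diminished fifth

F#° is spelled F#, A, C.
That puts F# below C.
F# up to C is 6 semitones, a half step narrower than a perfect fifth, so the interval is diminished.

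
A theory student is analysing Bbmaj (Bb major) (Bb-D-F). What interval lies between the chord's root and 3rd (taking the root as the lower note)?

That puts Bb below D.
From Bb to D is 4 semitones, exactly the major third.

major third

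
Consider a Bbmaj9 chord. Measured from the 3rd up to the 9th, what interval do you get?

The chord tones of Bbmaj9 are Bb, D, F, A, C.
The 3rd is D and the 9th is C.
From D to C: 10 semitones over a seventh = minor.

minor 7th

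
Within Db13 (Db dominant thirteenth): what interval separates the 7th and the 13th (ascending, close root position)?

major seventh

Db dominant thirteenth is spelled Db F Ab Cb Eb Bb.
So we need the interval from Cb up to Bb.
From Cb to Bb is 11 semitones, exactly the major seventh.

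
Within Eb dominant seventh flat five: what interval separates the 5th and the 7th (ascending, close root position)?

Eb7b5 is spelled Eb G Bbb Db.
The 5th is Bbb and the 7th is Db.
Counting 3 letters and 4 half steps from Bbb gives a major third.

M3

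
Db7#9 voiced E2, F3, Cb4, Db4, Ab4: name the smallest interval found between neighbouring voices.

major second

Adjacent intervals: E2→F3 = minor ninth; F3→Cb4 = diminished fifth; Cb4→Db4 = major second; Db4→Ab4 = perfect fifth.
The smallest is Cb4 to Db4, a major second (2 semitones).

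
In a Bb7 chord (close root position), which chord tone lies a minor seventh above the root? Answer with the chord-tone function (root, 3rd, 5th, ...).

7th

The chord tones of Bb dominant seventh are Bb, D, F, Ab.
The root is Bb. A minor seventh above Bb is Ab.
Ab is the chord's 7th.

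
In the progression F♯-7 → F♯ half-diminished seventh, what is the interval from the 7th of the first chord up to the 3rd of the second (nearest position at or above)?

perfect 4th

F♯-7 has E as its 7th, and F♯ half-diminished seventh has A as its 3rd.
Counting 4 letters and 5 half steps from E gives a perfect fourth.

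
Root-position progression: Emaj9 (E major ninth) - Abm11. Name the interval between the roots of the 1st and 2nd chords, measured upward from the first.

The roots are E and Ab.
From E to Ab: 4 semitones over a fourth = diminished.

diminished fourth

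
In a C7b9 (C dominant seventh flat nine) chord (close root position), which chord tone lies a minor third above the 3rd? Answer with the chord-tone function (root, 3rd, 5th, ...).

C dominant seventh flat nine: C, E, G, Bb, Db.
The 3rd is E. A minor third above E is G.
G is the chord's 5th.

5th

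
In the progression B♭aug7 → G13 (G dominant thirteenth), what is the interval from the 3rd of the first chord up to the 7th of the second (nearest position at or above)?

The 3rd of B♭aug7 is D; the 7th of G13 (G dominant thirteenth) is F.
3 letter names make it a third; at 3 semitones (a half step narrower than major) the quality is minor.

minor third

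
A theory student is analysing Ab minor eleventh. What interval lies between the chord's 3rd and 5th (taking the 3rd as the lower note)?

Abm11: Ab-Cb-Eb-Gb-Bb-Db.
The 3rd is Cb and the 5th is Eb.
Cb up to Eb spans 3 letter names and 4 semitones — a major third.

major third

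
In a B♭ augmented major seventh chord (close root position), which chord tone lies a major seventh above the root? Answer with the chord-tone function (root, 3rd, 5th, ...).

7th

B♭maj7#5 (B♭ augmented major seventh): B♭ D F♯ A.
The root is B♭. A major seventh above B♭ is A.
A is the chord's 7th.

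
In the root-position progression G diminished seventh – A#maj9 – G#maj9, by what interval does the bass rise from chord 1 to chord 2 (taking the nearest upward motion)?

The roots are G and A#.
G up to A# is 3 semitones, a half step wider than a major second, so the interval is augmented.

A2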